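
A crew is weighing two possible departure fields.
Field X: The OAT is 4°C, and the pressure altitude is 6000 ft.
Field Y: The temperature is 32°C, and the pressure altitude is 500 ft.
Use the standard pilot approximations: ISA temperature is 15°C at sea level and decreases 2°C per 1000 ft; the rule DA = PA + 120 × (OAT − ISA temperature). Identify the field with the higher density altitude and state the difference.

Field X: ISA temp = 3°C, deviation +1°C, DA = 6000 + 120 × 1 = 6120 ft.
Field Y: ISA temp = 14°C, deviation +18°C, DA = 500 + 120 × 18 = 2660 ft.
Field X is higher by 6120 − 2660 = 3460 ft.

Field X by 3460 ft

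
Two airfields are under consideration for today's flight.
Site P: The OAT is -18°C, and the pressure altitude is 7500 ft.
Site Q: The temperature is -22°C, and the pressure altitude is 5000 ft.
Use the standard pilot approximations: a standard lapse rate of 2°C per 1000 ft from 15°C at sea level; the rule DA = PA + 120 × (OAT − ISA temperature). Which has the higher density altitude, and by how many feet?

Site P: ISA temp = 0°C, deviation -18°C, DA = 7500 + 120 × (-18) = 5340 ft.
Site Q: ISA temp = 5°C, deviation -27°C, DA = 5000 + 120 × (-27) = 1760 ft.
Site P is higher by 5340 − 1760 = 3580 ft.

Site P by 3580 ft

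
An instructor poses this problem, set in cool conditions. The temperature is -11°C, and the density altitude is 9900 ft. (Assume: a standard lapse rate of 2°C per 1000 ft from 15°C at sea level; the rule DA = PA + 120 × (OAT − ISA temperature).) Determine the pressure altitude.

DA = PA + 120 × (OAT − (15 − 2·PA/1000)) = PA + 120·OAT − 1800 + 0.24·PA = 1.24·PA + 120·OAT − 1800.
So 1.24·PA = 9900 − 120 × (-11) + 1800 = 13020.
PA = 13020 / 1.24 = 10500 ft.

10500 ft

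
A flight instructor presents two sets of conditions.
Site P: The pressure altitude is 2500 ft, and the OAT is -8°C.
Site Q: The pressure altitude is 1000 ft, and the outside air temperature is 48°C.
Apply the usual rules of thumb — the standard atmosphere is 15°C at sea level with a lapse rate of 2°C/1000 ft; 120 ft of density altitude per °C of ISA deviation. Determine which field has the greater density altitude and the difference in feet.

Site Q by 4860 ft

Site P: ISA temp = 10°C, deviation -18°C, DA = 2500 + 120 × (-18) = 340 ft.
Site Q: ISA temp = 13°C, deviation +35°C, DA = 1000 + 120 × 35 = 5200 ft.
Site Q is higher by 5200 − 340 = 4860 ft.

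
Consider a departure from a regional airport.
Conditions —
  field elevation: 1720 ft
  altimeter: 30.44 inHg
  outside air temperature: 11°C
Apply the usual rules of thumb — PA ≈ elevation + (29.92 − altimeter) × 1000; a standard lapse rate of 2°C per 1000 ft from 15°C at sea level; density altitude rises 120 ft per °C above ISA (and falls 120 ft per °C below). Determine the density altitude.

Pressure altitude = 1720 + (29.92 − 30.44) × 1000 = 1720 + (-520) = 1200 ft.
ISA temperature at 1200 ft = 15 − 2 × (1200/1000) = 12.6°C.
ISA deviation = 11 − 12.6 = -1.6°C.
Density altitude = 1200 + 120 × (-1.6) = 1008 ft.

1008 ft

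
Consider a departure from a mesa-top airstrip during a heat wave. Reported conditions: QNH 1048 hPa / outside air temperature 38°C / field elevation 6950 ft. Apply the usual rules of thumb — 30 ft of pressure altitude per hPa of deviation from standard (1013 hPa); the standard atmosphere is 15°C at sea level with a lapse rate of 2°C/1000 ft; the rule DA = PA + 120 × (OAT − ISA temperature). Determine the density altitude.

10076 ft

Pressure altitude = 6950 + (1013 − 1048) × 30 = 6950 + (-1050) = 5900 ft.
ISA temperature at 5900 ft = 15 − 2 × (5900/1000) = 3.2°C.
ISA deviation = 38 − 3.2 = +34.8°C.
Density altitude = 5900 + 120 × (34.8) = 10076 ft.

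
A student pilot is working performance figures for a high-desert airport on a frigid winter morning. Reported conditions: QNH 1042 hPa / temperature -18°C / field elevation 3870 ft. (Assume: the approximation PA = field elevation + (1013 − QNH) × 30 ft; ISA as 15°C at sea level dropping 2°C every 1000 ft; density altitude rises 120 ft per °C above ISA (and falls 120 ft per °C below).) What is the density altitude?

Pressure altitude = 3870 + (1013 − 1042) × 30 = 3870 + (-870) = 3000 ft.
ISA temperature at 3000 ft = 15 − 2 × (3000/1000) = 9°C.
ISA deviation = -18 − 9 = -27°C.
Density altitude = 3000 + 120 × (-27) = -240 ft.

-240 ft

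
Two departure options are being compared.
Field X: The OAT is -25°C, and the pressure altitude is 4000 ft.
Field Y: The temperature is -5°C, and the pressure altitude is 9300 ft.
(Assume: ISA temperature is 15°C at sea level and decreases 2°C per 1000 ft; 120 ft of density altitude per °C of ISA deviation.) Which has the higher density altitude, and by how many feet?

Field Y by 8972 ft

Field X: ISA temp = 7°C, deviation -32°C, DA = 4000 + 120 × (-32) = 160 ft.
Field Y: ISA temp = -3.6°C, deviation -1.4°C, DA = 9300 + 120 × (-1.4) = 9132 ft.
Field Y is higher by 9132 − 160 = 8972 ft.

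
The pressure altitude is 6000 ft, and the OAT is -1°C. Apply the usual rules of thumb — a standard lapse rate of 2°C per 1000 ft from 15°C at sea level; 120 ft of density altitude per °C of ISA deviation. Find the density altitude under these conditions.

5520 ft

ISA temperature at 6000 ft = 15 − 2 × (6000/1000) = 3°C.
ISA deviation = -1 − 3 = -4°C.
Density altitude = 6000 + 120 × (-4) = 6000 + (-480) = 5520 ft.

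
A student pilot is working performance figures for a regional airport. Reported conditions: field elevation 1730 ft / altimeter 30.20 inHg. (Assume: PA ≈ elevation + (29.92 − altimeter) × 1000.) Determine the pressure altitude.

1450 ft

Pressure correction = (29.92 − 30.20) × 1000 = -280 ft.
Pressure altitude = 1730 + (-280) = 1450 ft.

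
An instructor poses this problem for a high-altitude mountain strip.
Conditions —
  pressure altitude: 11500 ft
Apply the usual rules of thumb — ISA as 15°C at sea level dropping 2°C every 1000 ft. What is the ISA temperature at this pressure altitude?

-8°C

ISA temperature = 15 − 2 × (11500/1000) = 15 − 23 = -8°C.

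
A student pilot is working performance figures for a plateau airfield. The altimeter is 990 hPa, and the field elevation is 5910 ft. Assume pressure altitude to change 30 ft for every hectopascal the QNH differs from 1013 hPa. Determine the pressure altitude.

Pressure correction = (1013 − 990) × 30 = +690 ft.
Pressure altitude = 5910 + (+690) = 6600 ft.

6600 ft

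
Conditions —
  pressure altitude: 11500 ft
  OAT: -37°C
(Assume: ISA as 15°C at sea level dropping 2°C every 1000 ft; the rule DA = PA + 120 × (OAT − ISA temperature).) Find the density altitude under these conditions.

8020 ft

ISA temperature at 11500 ft = 15 − 2 × (11500/1000) = -8°C.
ISA deviation = -37 − (-8) = -29°C.
Density altitude = 11500 + 120 × (-29) = 11500 + (-3480) = 8020 ft.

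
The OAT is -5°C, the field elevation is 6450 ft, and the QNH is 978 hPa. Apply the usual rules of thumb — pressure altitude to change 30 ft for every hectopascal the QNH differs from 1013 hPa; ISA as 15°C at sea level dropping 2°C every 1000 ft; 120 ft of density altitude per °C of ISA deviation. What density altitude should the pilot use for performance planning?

Pressure altitude = 6450 + (1013 − 978) × 30 = 6450 + (+1050) = 7500 ft.
ISA temperature at 7500 ft = 15 − 2 × (7500/1000) = 0°C.
ISA deviation = -5 − 0 = -5°C.
Density altitude = 7500 + 120 × (-5) = 6900 ft.

6900 ft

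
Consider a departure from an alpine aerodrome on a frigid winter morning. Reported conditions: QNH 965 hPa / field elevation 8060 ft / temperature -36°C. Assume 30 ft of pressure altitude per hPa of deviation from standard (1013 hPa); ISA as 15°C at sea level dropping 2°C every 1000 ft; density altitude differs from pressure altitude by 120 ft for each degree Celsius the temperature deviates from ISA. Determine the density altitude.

5660 ft

Pressure altitude = 8060 + (1013 − 965) × 30 = 8060 + (+1440) = 9500 ft.
ISA temperature at 9500 ft = 15 − 2 × (9500/1000) = -4°C.
ISA deviation = -36 − (-4) = -32°C.
Density altitude = 9500 + 120 × (-32) = 5660 ft.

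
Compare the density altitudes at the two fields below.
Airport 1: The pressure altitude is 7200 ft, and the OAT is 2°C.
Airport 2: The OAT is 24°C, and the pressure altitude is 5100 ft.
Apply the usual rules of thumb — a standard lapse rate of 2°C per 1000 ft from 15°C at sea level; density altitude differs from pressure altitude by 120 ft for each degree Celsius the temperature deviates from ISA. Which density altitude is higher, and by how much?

Airport 2 by 36 ft

Airport 1: ISA temp = 0.6°C, deviation +1.4°C, DA = 7200 + 120 × 1.4 = 7368 ft.
Airport 2: ISA temp = 4.8°C, deviation +19.2°C, DA = 5100 + 120 × 19.2 = 7404 ft.
Airport 2 is higher by 7404 − 7368 = 36 ft.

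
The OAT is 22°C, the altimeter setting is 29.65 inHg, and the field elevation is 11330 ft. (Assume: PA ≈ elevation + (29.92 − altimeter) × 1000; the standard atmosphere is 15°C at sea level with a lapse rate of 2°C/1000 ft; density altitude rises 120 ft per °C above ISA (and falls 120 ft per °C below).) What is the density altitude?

Pressure altitude = 11330 + (29.92 − 29.65) × 1000 = 11330 + (+270) = 11600 ft.
ISA temperature at 11600 ft = 15 − 2 × (11600/1000) = -8.2°C.
ISA deviation = 22 − (-8.2) = +30.2°C.
Density altitude = 11600 + 120 × (30.2) = 15224 ft.

15224 ft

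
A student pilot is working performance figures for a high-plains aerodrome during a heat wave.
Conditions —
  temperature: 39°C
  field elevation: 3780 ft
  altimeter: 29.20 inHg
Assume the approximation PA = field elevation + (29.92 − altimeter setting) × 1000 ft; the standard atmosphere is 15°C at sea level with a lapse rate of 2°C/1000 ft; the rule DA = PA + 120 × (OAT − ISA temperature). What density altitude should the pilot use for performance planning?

8460 ft

Pressure altitude = 3780 + (29.92 − 29.20) × 1000 = 3780 + (+720) = 4500 ft.
ISA temperature at 4500 ft = 15 − 2 × (4500/1000) = 6°C.
ISA deviation = 39 − 6 = +33°C.
Density altitude = 4500 + 120 × (33) = 8460 ft.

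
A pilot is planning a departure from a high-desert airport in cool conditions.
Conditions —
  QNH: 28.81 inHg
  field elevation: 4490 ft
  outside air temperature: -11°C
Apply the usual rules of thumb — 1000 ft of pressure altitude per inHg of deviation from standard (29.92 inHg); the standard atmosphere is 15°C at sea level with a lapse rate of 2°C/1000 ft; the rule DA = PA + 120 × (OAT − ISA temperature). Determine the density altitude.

Pressure altitude = 4490 + (29.92 − 28.81) × 1000 = 4490 + (+1110) = 5600 ft.
ISA temperature at 5600 ft = 15 − 2 × (5600/1000) = 3.8°C.
ISA deviation = -11 − 3.8 = -14.8°C.
Density altitude = 5600 + 120 × (-14.8) = 3824 ft.

3824 ft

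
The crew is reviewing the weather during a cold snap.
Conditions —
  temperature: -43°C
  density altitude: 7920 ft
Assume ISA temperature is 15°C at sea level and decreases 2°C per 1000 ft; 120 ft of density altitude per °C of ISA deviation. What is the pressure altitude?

12000 ft

DA = PA + 120 × (OAT − (15 − 2·PA/1000)) = PA + 120·OAT − 1800 + 0.24·PA = 1.24·PA + 120·OAT − 1800.
So 1.24·PA = 7920 − 120 × (-43) + 1800 = 14880.
PA = 14880 / 1.24 = 12000 ft.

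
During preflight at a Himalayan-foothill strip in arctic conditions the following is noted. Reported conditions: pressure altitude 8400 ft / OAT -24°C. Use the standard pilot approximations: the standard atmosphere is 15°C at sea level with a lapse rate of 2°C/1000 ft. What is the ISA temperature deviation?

ISA-22.2°C

ISA temperature at 8400 ft = 15 − 2 × (8400/1000) = -1.8°C.
Deviation = OAT − ISA = -24 − (-1.8) = -22.2°C.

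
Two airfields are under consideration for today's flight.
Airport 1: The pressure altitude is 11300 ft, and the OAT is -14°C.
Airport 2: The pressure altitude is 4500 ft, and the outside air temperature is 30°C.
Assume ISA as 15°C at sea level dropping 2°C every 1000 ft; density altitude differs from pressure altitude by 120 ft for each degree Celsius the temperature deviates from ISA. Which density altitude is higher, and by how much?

Airport 1: ISA temp = -7.6°C, deviation -6.4°C, DA = 11300 + 120 × (-6.4) = 10532 ft.
Airport 2: ISA temp = 6°C, deviation +24°C, DA = 4500 + 120 × 24 = 7380 ft.
Airport 1 is higher by 10532 − 7380 = 3152 ft.

Airport 1 by 3152 ft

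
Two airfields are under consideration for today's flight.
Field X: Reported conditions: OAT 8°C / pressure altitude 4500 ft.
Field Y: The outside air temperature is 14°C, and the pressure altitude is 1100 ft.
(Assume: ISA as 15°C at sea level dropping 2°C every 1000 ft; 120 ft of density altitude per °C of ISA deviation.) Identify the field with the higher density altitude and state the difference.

Field X by 3496 ft

Field X: ISA temp = 6°C, deviation +2°C, DA = 4500 + 120 × 2 = 4740 ft.
Field Y: ISA temp = 12.8°C, deviation +1.2°C, DA = 1100 + 120 × 1.2 = 1244 ft.
Field X is higher by 4740 − 1244 = 3496 ft.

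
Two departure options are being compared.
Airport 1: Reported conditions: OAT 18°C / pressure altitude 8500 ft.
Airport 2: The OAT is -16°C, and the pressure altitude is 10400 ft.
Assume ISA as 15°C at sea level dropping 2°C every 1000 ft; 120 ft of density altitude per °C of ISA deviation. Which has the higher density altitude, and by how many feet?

Airport 1 by 1724 ft

Airport 1: ISA temp = -2°C, deviation +20°C, DA = 8500 + 120 × 20 = 10900 ft.
Airport 2: ISA temp = -5.8°C, deviation -10.2°C, DA = 10400 + 120 × (-10.2) = 9176 ft.
Airport 1 is higher by 10900 − 9176 = 1724 ft.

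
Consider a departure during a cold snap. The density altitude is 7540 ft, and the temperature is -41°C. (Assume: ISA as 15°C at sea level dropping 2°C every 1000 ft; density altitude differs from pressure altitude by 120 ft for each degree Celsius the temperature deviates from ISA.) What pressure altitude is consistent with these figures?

DA = PA + 120 × (OAT − (15 − 2·PA/1000)) = PA + 120·OAT − 1800 + 0.24·PA = 1.24·PA + 120·OAT − 1800.
So 1.24·PA = 7540 − 120 × (-41) + 1800 = 14260.
PA = 14260 / 1.24 = 11500 ft.

11500 ft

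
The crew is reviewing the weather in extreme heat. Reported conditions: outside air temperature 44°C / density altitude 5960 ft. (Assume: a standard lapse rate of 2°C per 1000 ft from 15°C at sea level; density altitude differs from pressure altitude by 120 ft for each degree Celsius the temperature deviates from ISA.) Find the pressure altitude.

DA = PA + 120 × (OAT − (15 − 2·PA/1000)) = PA + 120·OAT − 1800 + 0.24·PA = 1.24·PA + 120·OAT − 1800.
So 1.24·PA = 5960 − 120 × 44 + 1800 = 2480.
PA = 2480 / 1.24 = 2000 ft.

2000 ft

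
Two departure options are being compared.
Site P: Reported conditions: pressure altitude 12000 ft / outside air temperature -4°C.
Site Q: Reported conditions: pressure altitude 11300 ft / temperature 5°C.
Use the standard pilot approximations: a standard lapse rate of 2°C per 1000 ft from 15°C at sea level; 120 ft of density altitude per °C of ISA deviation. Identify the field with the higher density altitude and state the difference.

Site Q by 212 ft

Site P: ISA temp = -9°C, deviation +5°C, DA = 12000 + 120 × 5 = 12600 ft.
Site Q: ISA temp = -7.6°C, deviation +12.6°C, DA = 11300 + 120 × 12.6 = 12812 ft.
Site Q is higher by 12812 − 12600 = 212 ft.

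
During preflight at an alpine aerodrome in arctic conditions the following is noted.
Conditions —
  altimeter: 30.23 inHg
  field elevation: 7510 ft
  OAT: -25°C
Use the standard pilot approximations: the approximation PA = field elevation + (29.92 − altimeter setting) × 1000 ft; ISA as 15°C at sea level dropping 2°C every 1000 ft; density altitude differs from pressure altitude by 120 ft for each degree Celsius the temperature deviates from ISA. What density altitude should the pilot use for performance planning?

4128 ft

Pressure altitude = 7510 + (29.92 − 30.23) × 1000 = 7510 + (-310) = 7200 ft.
ISA temperature at 7200 ft = 15 − 2 × (7200/1000) = 0.6°C.
ISA deviation = -25 − 0.6 = -25.6°C.
Density altitude = 7200 + 120 × (-25.6) = 4128 ft.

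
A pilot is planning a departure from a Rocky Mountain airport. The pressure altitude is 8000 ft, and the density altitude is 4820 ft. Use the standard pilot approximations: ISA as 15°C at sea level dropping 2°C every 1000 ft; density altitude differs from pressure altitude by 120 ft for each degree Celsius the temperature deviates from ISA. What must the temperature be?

-27.5°C

Density altitude − pressure altitude = 4820 − 8000 = -3180 ft.
At 120 ft/°C that is an ISA deviation of -3180/120 = -26.5°C.
ISA temperature at 8000 ft = 15 − 2 × (8000/1000) = -1°C.
OAT = ISA + deviation = -1 + (-26.5) = -27.5°C.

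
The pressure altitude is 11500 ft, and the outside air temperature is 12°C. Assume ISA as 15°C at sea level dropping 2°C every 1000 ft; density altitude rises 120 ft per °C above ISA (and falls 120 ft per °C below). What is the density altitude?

ISA temperature at 11500 ft = 15 − 2 × (11500/1000) = -8°C.
ISA deviation = 12 − (-8) = +20°C.
Density altitude = 11500 + 120 × (20) = 11500 + (+2400) = 13900 ft.

13900 ft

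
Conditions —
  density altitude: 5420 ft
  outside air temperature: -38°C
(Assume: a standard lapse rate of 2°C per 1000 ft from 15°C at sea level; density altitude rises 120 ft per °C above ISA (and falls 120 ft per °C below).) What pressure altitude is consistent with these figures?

9500 ft

DA = PA + 120 × (OAT − (15 − 2·PA/1000)) = PA + 120·OAT − 1800 + 0.24·PA = 1.24·PA + 120·OAT − 1800.
So 1.24·PA = 5420 − 120 × (-38) + 1800 = 11780.
PA = 11780 / 1.24 = 9500 ft.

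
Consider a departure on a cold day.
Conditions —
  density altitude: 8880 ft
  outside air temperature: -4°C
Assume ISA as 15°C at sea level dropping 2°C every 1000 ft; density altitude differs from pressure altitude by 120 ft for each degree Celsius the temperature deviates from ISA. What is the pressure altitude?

DA = PA + 120 × (OAT − (15 − 2·PA/1000)) = PA + 120·OAT − 1800 + 0.24·PA = 1.24·PA + 120·OAT − 1800.
So 1.24·PA = 8880 − 120 × (-4) + 1800 = 11160.
PA = 11160 / 1.24 = 9000 ft.

9000 ft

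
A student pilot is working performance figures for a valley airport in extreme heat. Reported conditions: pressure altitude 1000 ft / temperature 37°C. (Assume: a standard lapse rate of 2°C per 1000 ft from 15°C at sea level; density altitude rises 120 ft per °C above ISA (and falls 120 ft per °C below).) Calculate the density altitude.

ISA temperature at 1000 ft = 15 − 2 × (1000/1000) = 13°C.
ISA deviation = 37 − 13 = +24°C.
Density altitude = 1000 + 120 × (24) = 1000 + (+2880) = 3880 ft.

3880 ft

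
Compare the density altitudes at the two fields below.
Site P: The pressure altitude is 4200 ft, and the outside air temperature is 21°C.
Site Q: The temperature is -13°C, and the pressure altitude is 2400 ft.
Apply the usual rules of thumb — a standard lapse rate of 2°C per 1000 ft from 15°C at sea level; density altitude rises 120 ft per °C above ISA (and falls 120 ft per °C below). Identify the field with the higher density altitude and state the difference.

Site P by 6312 ft

Site P: ISA temp = 6.6°C, deviation +14.4°C, DA = 4200 + 120 × 14.4 = 5928 ft.
Site Q: ISA temp = 10.2°C, deviation -23.2°C, DA = 2400 + 120 × (-23.2) = -384 ft.
Site P is higher by 5928 − (-384) = 6312 ft.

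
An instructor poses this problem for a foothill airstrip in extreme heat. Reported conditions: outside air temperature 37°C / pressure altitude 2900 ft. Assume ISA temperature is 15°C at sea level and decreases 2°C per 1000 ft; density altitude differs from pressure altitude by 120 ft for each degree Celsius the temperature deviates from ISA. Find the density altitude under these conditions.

6236 ft

ISA temperature at 2900 ft = 15 − 2 × (2900/1000) = 9.2°C.
ISA deviation = 37 − 9.2 = +27.8°C.
Density altitude = 2900 + 120 × (27.8) = 2900 + (+3336) = 6236 ft.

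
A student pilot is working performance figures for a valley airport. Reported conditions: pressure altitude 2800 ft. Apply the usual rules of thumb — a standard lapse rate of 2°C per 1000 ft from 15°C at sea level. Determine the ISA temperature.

ISA temperature = 15 − 2 × (2800/1000) = 15 − 5.6 = 9.4°C.

9.4°C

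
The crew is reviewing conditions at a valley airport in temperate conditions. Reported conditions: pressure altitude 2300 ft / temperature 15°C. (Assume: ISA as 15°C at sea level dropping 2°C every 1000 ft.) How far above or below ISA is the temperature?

ISA temperature at 2300 ft = 15 − 2 × (2300/1000) = 10.4°C.
Deviation = OAT − ISA = 15 − 10.4 = +4.6°C.

ISA+4.6°C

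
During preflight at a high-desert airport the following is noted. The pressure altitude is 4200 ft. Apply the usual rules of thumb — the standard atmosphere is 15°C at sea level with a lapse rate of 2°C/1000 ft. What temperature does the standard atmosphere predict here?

ISA temperature = 15 − 2 × (4200/1000) = 15 − 8.4 = 6.6°C.

6.6°C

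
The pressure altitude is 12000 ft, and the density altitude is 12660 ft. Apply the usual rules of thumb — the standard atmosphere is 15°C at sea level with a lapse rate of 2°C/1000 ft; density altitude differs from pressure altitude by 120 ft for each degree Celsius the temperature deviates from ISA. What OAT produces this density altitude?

-3.5°C

Density altitude − pressure altitude = 12660 − 12000 = +660 ft.
At 120 ft/°C that is an ISA deviation of 660/120 = +5.5°C.
ISA temperature at 12000 ft = 15 − 2 × (12000/1000) = -9°C.
OAT = ISA + deviation = -9 + (+5.5) = -3.5°C.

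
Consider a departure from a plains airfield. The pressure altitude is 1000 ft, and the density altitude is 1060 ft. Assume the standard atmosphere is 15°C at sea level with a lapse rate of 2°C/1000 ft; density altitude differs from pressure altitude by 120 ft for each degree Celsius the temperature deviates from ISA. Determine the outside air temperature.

13.5°C

Density altitude − pressure altitude = 1060 − 1000 = +60 ft.
At 120 ft/°C that is an ISA deviation of 60/120 = +0.5°C.
ISA temperature at 1000 ft = 15 − 2 × (1000/1000) = 13°C.
OAT = ISA + deviation = 13 + (+0.5) = 13.5°C.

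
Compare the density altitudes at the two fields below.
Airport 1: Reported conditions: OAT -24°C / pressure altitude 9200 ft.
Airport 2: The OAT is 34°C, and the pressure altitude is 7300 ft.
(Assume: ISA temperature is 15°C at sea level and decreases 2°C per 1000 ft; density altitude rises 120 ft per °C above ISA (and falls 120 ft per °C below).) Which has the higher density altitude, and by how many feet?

Airport 1: ISA temp = -3.4°C, deviation -20.6°C, DA = 9200 + 120 × (-20.6) = 6728 ft.
Airport 2: ISA temp = 0.4°C, deviation +33.6°C, DA = 7300 + 120 × 33.6 = 11332 ft.
Airport 2 is higher by 11332 − 6728 = 4604 ft.

Airport 2 by 4604 ft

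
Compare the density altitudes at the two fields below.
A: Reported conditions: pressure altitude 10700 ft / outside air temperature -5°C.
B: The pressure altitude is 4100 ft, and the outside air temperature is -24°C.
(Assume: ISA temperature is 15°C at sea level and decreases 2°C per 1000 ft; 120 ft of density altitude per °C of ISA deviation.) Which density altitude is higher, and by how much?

A by 10464 ft

A: ISA temp = -6.4°C, deviation +1.4°C, DA = 10700 + 120 × 1.4 = 10868 ft.
B: ISA temp = 6.8°C, deviation -30.8°C, DA = 4100 + 120 × (-30.8) = 404 ft.
A is higher by 10868 − 404 = 10464 ft.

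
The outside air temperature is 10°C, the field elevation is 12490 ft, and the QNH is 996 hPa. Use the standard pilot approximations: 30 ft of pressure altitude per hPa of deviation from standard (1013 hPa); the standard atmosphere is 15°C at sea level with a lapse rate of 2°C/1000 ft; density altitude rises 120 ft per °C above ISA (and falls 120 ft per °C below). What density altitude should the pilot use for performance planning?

Pressure altitude = 12490 + (1013 − 996) × 30 = 12490 + (+510) = 13000 ft.
ISA temperature at 13000 ft = 15 − 2 × (13000/1000) = -11°C.
ISA deviation = 10 − (-11) = +21°C.
Density altitude = 13000 + 120 × (21) = 15520 ft.

15520 ft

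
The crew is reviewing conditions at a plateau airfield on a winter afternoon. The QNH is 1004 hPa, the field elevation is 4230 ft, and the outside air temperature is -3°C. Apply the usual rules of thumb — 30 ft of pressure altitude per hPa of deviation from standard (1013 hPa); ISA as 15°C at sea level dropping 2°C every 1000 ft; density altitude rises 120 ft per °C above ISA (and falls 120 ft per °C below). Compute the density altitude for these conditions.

Pressure altitude = 4230 + (1013 − 1004) × 30 = 4230 + (+270) = 4500 ft.
ISA temperature at 4500 ft = 15 − 2 × (4500/1000) = 6°C.
ISA deviation = -3 − 6 = -9°C.
Density altitude = 4500 + 120 × (-9) = 3420 ft.

3420 ft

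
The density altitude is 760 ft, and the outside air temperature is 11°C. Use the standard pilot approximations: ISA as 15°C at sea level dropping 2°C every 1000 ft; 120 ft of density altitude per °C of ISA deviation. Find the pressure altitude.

DA = PA + 120 × (OAT − (15 − 2·PA/1000)) = PA + 120·OAT − 1800 + 0.24·PA = 1.24·PA + 120·OAT − 1800.
So 1.24·PA = 760 − 120 × 11 + 1800 = 1240.
PA = 1240 / 1.24 = 1000 ft.

1000 ft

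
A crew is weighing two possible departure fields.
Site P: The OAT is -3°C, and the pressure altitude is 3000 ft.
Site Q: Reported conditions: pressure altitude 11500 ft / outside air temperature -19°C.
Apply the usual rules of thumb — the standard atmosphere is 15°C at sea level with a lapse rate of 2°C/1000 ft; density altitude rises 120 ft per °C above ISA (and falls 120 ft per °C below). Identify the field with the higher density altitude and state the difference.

Site Q by 8620 ft

Site P: ISA temp = 9°C, deviation -12°C, DA = 3000 + 120 × (-12) = 1560 ft.
Site Q: ISA temp = -8°C, deviation -11°C, DA = 11500 + 120 × (-11) = 10180 ft.
Site Q is higher by 10180 − 1560 = 8620 ft.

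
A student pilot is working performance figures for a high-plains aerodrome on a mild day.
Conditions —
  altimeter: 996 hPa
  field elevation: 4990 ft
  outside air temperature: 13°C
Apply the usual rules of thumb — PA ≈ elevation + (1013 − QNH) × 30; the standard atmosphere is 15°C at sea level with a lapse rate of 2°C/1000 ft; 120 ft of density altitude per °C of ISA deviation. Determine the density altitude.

Pressure altitude = 4990 + (1013 − 996) × 30 = 4990 + (+510) = 5500 ft.
ISA temperature at 5500 ft = 15 − 2 × (5500/1000) = 4°C.
ISA deviation = 13 − 4 = +9°C.
Density altitude = 5500 + 120 × (9) = 6580 ft.

6580 ft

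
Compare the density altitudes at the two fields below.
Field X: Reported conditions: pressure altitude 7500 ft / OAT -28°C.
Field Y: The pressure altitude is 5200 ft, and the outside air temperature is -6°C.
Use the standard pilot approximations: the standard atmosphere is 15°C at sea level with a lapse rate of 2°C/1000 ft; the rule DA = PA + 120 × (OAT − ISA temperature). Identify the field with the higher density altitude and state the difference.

Field X by 212 ft

Field X: ISA temp = 0°C, deviation -28°C, DA = 7500 + 120 × (-28) = 4140 ft.
Field Y: ISA temp = 4.6°C, deviation -10.6°C, DA = 5200 + 120 × (-10.6) = 3928 ft.
Field X is higher by 4140 − 3928 = 212 ft.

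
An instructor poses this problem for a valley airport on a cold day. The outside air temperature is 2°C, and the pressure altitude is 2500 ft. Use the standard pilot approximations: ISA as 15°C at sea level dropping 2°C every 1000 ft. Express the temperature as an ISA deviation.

ISA temperature at 2500 ft = 15 − 2 × (2500/1000) = 10°C.
Deviation = OAT − ISA = 2 − 10 = -8°C.

ISA-8°C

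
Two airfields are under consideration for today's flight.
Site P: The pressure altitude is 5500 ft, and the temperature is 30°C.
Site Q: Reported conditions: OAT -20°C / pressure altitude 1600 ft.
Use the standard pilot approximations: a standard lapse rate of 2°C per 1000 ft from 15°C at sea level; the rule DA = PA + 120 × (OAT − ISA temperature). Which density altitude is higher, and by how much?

Site P by 10836 ft

Site P: ISA temp = 4°C, deviation +26°C, DA = 5500 + 120 × 26 = 8620 ft.
Site Q: ISA temp = 11.8°C, deviation -31.8°C, DA = 1600 + 120 × (-31.8) = -2216 ft.
Site P is higher by 8620 − (-2216) = 10836 ft.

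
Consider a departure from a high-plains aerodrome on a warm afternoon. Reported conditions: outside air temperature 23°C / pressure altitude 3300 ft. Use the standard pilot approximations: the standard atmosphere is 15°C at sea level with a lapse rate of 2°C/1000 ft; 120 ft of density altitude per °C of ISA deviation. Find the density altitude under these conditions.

ISA temperature at 3300 ft = 15 − 2 × (3300/1000) = 8.4°C.
ISA deviation = 23 − 8.4 = +14.6°C.
Density altitude = 3300 + 120 × (14.6) = 3300 + (+1752) = 5052 ft.

5052 ft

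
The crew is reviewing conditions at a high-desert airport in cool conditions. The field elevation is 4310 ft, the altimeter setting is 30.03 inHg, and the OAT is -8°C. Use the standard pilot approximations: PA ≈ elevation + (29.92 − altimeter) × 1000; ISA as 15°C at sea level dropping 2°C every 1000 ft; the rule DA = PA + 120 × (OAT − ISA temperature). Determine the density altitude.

Pressure altitude = 4310 + (29.92 − 30.03) × 1000 = 4310 + (-110) = 4200 ft.
ISA temperature at 4200 ft = 15 − 2 × (4200/1000) = 6.6°C.
ISA deviation = -8 − 6.6 = -14.6°C.
Density altitude = 4200 + 120 × (-14.6) = 2448 ft.

2448 ft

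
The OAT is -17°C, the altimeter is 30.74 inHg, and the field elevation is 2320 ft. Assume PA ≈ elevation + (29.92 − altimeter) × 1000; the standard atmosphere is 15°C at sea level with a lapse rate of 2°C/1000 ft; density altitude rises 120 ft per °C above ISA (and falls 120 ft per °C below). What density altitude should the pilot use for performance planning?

Pressure altitude = 2320 + (29.92 − 30.74) × 1000 = 2320 + (-820) = 1500 ft.
ISA temperature at 1500 ft = 15 − 2 × (1500/1000) = 12°C.
ISA deviation = -17 − 12 = -29°C.
Density altitude = 1500 + 120 × (-29) = -1980 ft.

-1980 ft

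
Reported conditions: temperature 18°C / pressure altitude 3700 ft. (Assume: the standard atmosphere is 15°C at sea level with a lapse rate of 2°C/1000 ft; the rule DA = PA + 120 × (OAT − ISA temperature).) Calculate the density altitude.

4948 ft

ISA temperature at 3700 ft = 15 − 2 × (3700/1000) = 7.6°C.
ISA deviation = 18 − 7.6 = +10.4°C.
Density altitude = 3700 + 120 × (10.4) = 3700 + (+1248) = 4948 ft.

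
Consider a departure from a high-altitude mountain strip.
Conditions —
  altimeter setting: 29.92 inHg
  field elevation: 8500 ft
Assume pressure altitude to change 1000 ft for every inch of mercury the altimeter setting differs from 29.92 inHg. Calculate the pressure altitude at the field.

Pressure correction = (29.92 − 29.92) × 1000 = 0 ft.
Pressure altitude = 8500 + (0) = 8500 ft.

8500 ft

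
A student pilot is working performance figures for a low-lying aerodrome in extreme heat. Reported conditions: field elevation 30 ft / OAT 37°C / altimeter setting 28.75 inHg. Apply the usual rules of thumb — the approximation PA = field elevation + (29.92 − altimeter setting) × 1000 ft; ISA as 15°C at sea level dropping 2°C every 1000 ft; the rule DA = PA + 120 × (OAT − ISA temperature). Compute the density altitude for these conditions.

4128 ft

Pressure altitude = 30 + (29.92 − 28.75) × 1000 = 30 + (+1170) = 1200 ft.
ISA temperature at 1200 ft = 15 − 2 × (1200/1000) = 12.6°C.
ISA deviation = 37 − 12.6 = +24.4°C.
Density altitude = 1200 + 120 × (24.4) = 4128 ft.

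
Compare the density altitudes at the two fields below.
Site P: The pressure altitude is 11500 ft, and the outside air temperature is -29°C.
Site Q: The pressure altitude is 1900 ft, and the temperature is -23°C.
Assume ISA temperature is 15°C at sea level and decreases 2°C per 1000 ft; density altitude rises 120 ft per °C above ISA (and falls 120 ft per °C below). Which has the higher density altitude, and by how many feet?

Site P: ISA temp = -8°C, deviation -21°C, DA = 11500 + 120 × (-21) = 8980 ft.
Site Q: ISA temp = 11.2°C, deviation -34.2°C, DA = 1900 + 120 × (-34.2) = -2204 ft.
Site P is higher by 8980 − (-2204) = 11184 ft.

Site P by 11184 ft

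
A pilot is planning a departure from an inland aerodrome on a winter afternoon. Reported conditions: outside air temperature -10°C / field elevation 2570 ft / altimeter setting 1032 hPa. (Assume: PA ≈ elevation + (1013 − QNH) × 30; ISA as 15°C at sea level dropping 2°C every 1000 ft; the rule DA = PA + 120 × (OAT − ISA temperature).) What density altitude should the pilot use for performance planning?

Pressure altitude = 2570 + (1013 − 1032) × 30 = 2570 + (-570) = 2000 ft.
ISA temperature at 2000 ft = 15 − 2 × (2000/1000) = 11°C.
ISA deviation = -10 − 11 = -21°C.
Density altitude = 2000 + 120 × (-21) = -520 ft.

-520 ft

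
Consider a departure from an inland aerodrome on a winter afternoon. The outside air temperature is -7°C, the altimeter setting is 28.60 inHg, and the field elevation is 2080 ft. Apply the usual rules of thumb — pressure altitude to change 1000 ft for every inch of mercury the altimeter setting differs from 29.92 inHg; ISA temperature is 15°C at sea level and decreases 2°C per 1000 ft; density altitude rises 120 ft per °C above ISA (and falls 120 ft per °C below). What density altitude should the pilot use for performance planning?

1576 ft

Pressure altitude = 2080 + (29.92 − 28.60) × 1000 = 2080 + (+1320) = 3400 ft.
ISA temperature at 3400 ft = 15 − 2 × (3400/1000) = 8.2°C.
ISA deviation = -7 − 8.2 = -15.2°C.
Density altitude = 3400 + 120 × (-15.2) = 1576 ft.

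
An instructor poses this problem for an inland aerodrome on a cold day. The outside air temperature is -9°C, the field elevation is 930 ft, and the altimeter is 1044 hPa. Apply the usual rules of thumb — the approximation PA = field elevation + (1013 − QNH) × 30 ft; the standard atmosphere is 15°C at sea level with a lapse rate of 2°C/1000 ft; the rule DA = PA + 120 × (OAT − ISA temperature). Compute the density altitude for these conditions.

-2880 ft

Pressure altitude = 930 + (1013 − 1044) × 30 = 930 + (-930) = 0 ft.
ISA temperature at 0 ft = 15 − 2 × (0/1000) = 15°C.
ISA deviation = -9 − 15 = -24°C.
Density altitude = 0 + 120 × (-24) = -2880 ft.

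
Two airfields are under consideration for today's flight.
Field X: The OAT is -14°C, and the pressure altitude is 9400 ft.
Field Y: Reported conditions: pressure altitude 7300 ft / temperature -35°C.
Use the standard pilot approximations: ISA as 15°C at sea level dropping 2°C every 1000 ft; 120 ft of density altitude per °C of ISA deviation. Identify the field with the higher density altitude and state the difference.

Field X by 5124 ft

Field X: ISA temp = -3.8°C, deviation -10.2°C, DA = 9400 + 120 × (-10.2) = 8176 ft.
Field Y: ISA temp = 0.4°C, deviation -35.4°C, DA = 7300 + 120 × (-35.4) = 3052 ft.
Field X is higher by 8176 − 3052 = 5124 ft.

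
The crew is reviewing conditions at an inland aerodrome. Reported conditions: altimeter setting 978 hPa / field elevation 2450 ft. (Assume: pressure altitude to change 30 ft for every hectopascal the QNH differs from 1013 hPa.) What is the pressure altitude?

3500 ft

Pressure correction = (1013 − 978) × 30 = +1050 ft.
Pressure altitude = 2450 + (+1050) = 3500 ft.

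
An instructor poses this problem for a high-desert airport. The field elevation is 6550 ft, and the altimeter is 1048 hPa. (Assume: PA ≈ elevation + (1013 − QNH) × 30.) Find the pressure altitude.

Pressure correction = (1013 − 1048) × 30 = -1050 ft.
Pressure altitude = 6550 + (-1050) = 5500 ft.

5500 ft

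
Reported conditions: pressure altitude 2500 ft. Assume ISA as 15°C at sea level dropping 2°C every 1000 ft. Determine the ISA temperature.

ISA temperature = 15 − 2 × (2500/1000) = 15 − 5 = 10°C.

10°C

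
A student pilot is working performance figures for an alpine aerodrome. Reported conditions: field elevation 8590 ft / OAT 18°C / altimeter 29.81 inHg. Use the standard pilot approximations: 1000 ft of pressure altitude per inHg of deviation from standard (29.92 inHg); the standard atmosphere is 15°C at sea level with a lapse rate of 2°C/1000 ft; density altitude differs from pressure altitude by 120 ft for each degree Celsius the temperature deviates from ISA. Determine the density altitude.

Pressure altitude = 8590 + (29.92 − 29.81) × 1000 = 8590 + (+110) = 8700 ft.
ISA temperature at 8700 ft = 15 − 2 × (8700/1000) = -2.4°C.
ISA deviation = 18 − (-2.4) = +20.4°C.
Density altitude = 8700 + 120 × (20.4) = 11148 ft.

11148 ft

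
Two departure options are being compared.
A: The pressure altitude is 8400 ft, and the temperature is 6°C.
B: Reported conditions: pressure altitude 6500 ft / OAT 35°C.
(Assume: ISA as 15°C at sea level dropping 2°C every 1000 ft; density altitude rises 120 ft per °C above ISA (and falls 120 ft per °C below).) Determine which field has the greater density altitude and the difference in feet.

B by 1124 ft

A: ISA temp = -1.8°C, deviation +7.8°C, DA = 8400 + 120 × 7.8 = 9336 ft.
B: ISA temp = 2°C, deviation +33°C, DA = 6500 + 120 × 33 = 10460 ft.
B is higher by 10460 − 9336 = 1124 ft.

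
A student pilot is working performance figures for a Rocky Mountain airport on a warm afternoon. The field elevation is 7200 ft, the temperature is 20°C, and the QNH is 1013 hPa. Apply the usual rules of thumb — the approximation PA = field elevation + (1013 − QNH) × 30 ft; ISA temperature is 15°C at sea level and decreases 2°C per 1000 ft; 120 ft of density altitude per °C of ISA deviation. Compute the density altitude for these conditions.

9528 ft

Pressure altitude = 7200 + (1013 − 1013) × 30 = 7200 + (0) = 7200 ft.
ISA temperature at 7200 ft = 15 − 2 × (7200/1000) = 0.6°C.
ISA deviation = 20 − 0.6 = +19.4°C.
Density altitude = 7200 + 120 × (19.4) = 9528 ft.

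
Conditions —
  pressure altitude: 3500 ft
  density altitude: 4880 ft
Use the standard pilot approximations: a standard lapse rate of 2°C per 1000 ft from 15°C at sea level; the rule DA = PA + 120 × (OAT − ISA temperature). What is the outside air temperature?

Density altitude − pressure altitude = 4880 − 3500 = +1380 ft.
At 120 ft/°C that is an ISA deviation of 1380/120 = +11.5°C.
ISA temperature at 3500 ft = 15 − 2 × (3500/1000) = 8°C.
OAT = ISA + deviation = 8 + (+11.5) = 19.5°C.

19.5°C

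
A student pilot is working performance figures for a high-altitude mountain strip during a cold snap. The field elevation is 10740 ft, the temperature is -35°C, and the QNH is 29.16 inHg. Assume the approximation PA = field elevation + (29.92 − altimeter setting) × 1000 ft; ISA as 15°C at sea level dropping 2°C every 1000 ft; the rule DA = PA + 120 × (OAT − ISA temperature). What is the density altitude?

8260 ft

Pressure altitude = 10740 + (29.92 − 29.16) × 1000 = 10740 + (+760) = 11500 ft.
ISA temperature at 11500 ft = 15 − 2 × (11500/1000) = -8°C.
ISA deviation = -35 − (-8) = -27°C.
Density altitude = 11500 + 120 × (-27) = 8260 ft.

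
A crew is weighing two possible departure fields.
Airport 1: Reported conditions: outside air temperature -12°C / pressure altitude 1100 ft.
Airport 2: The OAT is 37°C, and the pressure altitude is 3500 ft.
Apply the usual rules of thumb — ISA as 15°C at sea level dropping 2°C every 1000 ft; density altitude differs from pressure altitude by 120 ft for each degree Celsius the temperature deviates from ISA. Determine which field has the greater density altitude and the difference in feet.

Airport 1: ISA temp = 12.8°C, deviation -24.8°C, DA = 1100 + 120 × (-24.8) = -1876 ft.
Airport 2: ISA temp = 8°C, deviation +29°C, DA = 3500 + 120 × 29 = 6980 ft.
Airport 2 is higher by 6980 − (-1876) = 8856 ft.

Airport 2 by 8856 ft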